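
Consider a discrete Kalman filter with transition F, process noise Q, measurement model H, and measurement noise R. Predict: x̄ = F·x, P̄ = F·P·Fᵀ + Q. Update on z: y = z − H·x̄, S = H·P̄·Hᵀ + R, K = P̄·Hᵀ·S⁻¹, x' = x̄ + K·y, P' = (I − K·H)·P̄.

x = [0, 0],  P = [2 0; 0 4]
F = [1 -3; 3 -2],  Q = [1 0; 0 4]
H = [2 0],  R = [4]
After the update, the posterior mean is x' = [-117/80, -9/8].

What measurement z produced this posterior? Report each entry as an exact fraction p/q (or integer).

x̄ = F·x = [0, 0]
P̄ = F·P·Fᵀ + Q = [39 30; 30 38]
S = H·P̄·Hᵀ + R = [160]
K = P̄·Hᵀ·S⁻¹ = [39/80; 3/8]
x' − x̄ = [-117/80, -9/8] = K·y
y = (KᵀK)⁻¹·Kᵀ·(x' − x̄) = [-3]
z = y + H·x̄ = [-3] + [0] = [-3]

z = [-3]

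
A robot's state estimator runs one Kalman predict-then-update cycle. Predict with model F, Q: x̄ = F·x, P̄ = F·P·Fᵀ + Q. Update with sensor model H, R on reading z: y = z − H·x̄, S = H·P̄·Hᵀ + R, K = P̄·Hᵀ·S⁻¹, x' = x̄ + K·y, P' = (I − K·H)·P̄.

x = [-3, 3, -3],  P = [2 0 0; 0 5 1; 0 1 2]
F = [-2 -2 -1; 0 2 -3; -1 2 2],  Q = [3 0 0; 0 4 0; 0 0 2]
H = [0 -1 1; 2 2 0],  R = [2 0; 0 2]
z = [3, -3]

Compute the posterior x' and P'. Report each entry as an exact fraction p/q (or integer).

x̄ = F·x = [3, 15, 3]
P̄ = F·P·Fᵀ + Q = [37 -10 -26; -10 30 6; -26 6 40]
y = z − H·x̄ = [15, -39]
S = H·P̄·Hᵀ + R = [60 -80; -80 190]
K = P̄·Hᵀ·S⁻¹ = [32/125 49/125; -34/125 12/125; 163/250 8/125]
x' = x̄ + K·y = [-1056/125, 897/125, 2571/250]
P' = (I − K·H)·P̄ = [2491/125 -2442/125 -2378/125; -2442/125 2454/125 2386/125; -2378/125 2386/125 2549/125]

x' = [-1056/125, 897/125, 2571/250]
P' = [2491/125 -2442/125 -2378/125; -2442/125 2454/125 2386/125; -2378/125 2386/125 2549/125]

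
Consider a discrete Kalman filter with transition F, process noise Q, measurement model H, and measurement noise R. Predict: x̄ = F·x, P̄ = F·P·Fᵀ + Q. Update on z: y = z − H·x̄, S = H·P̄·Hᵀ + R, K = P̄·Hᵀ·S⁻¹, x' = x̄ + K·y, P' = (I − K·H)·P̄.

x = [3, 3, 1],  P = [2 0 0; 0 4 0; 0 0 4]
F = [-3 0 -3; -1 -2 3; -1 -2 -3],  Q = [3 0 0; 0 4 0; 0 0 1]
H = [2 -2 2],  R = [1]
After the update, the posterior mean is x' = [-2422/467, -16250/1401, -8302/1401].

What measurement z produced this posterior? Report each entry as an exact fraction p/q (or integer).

x̄ = F·x = [-12, -6, -12]
P̄ = F·P·Fᵀ + Q = [57 -30 42; -30 58 -18; 42 -18 55]
S = H·P̄·Hᵀ + R = [1401]
K = P̄·Hᵀ·S⁻¹ = [86/467; -212/1401; 230/1401]
x' − x̄ = [3182/467, -7844/1401, 8510/1401] = K·y
y = (KᵀK)⁻¹·Kᵀ·(x' − x̄) = [37]
z = y + H·x̄ = [37] + [-36] = [1]

z = [1]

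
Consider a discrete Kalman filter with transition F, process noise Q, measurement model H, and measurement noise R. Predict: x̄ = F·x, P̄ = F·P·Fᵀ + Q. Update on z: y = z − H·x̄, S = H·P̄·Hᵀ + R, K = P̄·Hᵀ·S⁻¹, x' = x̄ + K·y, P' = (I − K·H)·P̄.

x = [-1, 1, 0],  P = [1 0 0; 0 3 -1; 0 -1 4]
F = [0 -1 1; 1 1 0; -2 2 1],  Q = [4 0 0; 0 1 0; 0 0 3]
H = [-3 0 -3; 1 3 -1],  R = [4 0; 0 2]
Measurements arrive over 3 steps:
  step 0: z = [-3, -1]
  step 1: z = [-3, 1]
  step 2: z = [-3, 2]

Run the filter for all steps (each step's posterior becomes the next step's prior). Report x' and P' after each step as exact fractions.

step 0: x' = [-2169/1901, 1354/1901, 4110/1901], P' = [74577/9505 -47922/9505 -72713/9505; -47922/9505 33202/9505 48038/9505; -72713/9505 48038/9505 74997/9505]
step 1: x' = [143681985/156110098, 4040834/78055049, 43054079/468330294], P' = [281813071/156110098 -76982786/78055049 -257697027/156110098; -76982786/78055049 59535250/78055049 79549886/78055049; -257697027/156110098 79549886/78055049 905271053/468330294]
step 2: x' = [2189597919185/5566533940983, 1369802876149/1855511313661, 3256457063966/5566533940983], P' = [9587216741435/5566533940983 -1732219959324/1855511313661 -8661665458207/5566533940983; -1732219959324/1855511313661 1352917804466/1855511313661 1779568761888/1855511313661; -8661665458207/5566533940983 1779568761888/1855511313661 10157567614319/5566533940983]

step 0: x̄ = F·x = [-1, 0, 4]
step 0: P̄ = F·P·Fᵀ + Q = [13 -4 -3; -4 5 3; -3 3 19]
step 0: y = z − H·x̄ = [6, 4]
step 0: S = H·P̄·Hᵀ + R = [238 27; 27 43]
step 0: K = P̄·Hᵀ·S⁻¹ = [-1398/9505 1762/9505; -87/9505 1823/9505; -1713/9505 -1798/9505]
step 0: x' = x̄ + K·y = [-2169/1901, 1354/1901, 4110/1901]
step 0: P' = (I − K·H)·P̄ = [74577/9505 -47922/9505 -72713/9505; -47922/9505 33202/9505 48038/9505; -72713/9505 48038/9505 74997/9505]
step 1: x̄ = F·x = [2756/1901, -815/1901, 11156/1901]
step 1: P̄ = F·P·Fᵀ + Q = [50143/9505 -1991/1901 106213/9505; -1991/1901 4288/1901 -21485/1901; 106213/9505 -21485/1901 1401008/9505]
step 1: y = z − H·x̄ = [36033/1901, 12746/1901]
step 1: S = H·P̄·Hᵀ + R = [15010213/9505 1021803/1901; 1021803/1901 407103/1901]
step 1: K = P̄·Hᵀ·S⁻¹ = [-18087033/156110098 38806691/156110098; -1925325/78055049 11036539/78055049; -33044993/156110098 -123232093/468330294]
step 1: x' = x̄ + K·y = [143681985/156110098, 4040834/78055049, 43054079/468330294]
step 1: P' = (I − K·H)·P̄ = [281813071/156110098 -76982786/78055049 -257697027/156110098; -76982786/78055049 59535250/78055049 79549886/78055049; -257697027/156110098 79549886/78055049 905271053/468330294]
step 2: x̄ = F·x = [18809075/468330294, 151763653/156110098, -770547823/468330294]
step 2: P̄ = F·P·Fᵀ + Q = [2181205097/468330294 -63702183/156110098 1290536099/468330294; -63702183/156110098 249062525/156110098 -424082397/156110098; 1290536099/468330294 -424082397/156110098 15817600103/468330294]
step 2: y = z − H·x̄ = [-610034521/78055049, -406189729/156110098]
step 2: S = H·P̄·Hᵀ + R = [31182036293/78055049 9013228113/78055049; 9013228113/78055049 9855308539/156110098]
step 2: K = P̄·Hᵀ·S⁻¹ = [-231387820807/1855511313661 26067672213/109147724333; -35511601923/1855511313661 16087196829/109147724333; -373975539028/1855511313661 -27481511917/109147724333]
step 2: x' = x̄ + K·y = [2189597919185/5566533940983, 1369802876149/1855511313661, 3256457063966/5566533940983]
step 2: P' = (I − K·H)·P̄ = [9587216741435/5566533940983 -1732219959324/1855511313661 -8661665458207/5566533940983; -1732219959324/1855511313661 1352917804466/1855511313661 1779568761888/1855511313661; -8661665458207/5566533940983 1779568761888/1855511313661 10157567614319/5566533940983]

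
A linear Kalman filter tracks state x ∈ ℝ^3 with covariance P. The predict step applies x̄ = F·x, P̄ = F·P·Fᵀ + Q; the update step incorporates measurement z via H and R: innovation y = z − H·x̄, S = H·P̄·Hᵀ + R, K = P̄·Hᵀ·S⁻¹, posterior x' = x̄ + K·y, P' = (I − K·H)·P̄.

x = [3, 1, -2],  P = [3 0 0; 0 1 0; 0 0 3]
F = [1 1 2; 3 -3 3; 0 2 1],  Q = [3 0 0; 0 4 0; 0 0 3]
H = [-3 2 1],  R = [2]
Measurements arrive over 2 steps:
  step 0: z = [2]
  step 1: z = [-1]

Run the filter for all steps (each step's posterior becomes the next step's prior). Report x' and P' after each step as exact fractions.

step 0: x' = [-2/127, 130/127, -16/127], P' = [2412/127 3113/127 1008/127; 3113/127 4284/127 901/127; 1008/127 901/127 1206/127]
step 1: x' = [-3648/2209, -5878/2209, -1432/2209], P' = [4443067/50807 5230173/50807 2830263/50807; 5230173/50807 6302502/50807 3098903/50807; 2830263/50807 3098903/50807 2251791/50807]

step 0: x̄ = F·x = [0, 0, 0]
step 0: P̄ = F·P·Fᵀ + Q = [19 24 8; 24 67 3; 8 3 10]
step 0: y = z − H·x̄ = [2]
step 0: S = H·P̄·Hᵀ + R = [127]
step 0: K = P̄·Hᵀ·S⁻¹ = [-1/127; 65/127; -8/127]
step 0: x' = x̄ + K·y = [-2/127, 130/127, -16/127]
step 0: P' = (I − K·H)·P̄ = [2412/127 3113/127 1008/127; 3113/127 4284/127 901/127; 1008/127 901/127 1206/127]
step 1: x̄ = F·x = [96/127, -444/127, 244/127]
step 1: P̄ = F·P·Fᵀ + Q = [25763/127 7989/127 22719/127; 7989/127 17518/127 2319/127; 22719/127 2319/127 22327/127]
step 1: y = z − H·x̄ = [805/127]
step 1: S = H·P̄·Hᵀ + R = [101614/127]
step 1: K = P̄·Hᵀ·S⁻¹ = [-19296/50807; 6694/50807; -20596/50807]
step 1: x' = x̄ + K·y = [-3648/2209, -5878/2209, -1432/2209]
step 1: P' = (I − K·H)·P̄ = [4443067/50807 5230173/50807 2830263/50807; 5230173/50807 6302502/50807 3098903/50807; 2830263/50807 3098903/50807 2251791/50807]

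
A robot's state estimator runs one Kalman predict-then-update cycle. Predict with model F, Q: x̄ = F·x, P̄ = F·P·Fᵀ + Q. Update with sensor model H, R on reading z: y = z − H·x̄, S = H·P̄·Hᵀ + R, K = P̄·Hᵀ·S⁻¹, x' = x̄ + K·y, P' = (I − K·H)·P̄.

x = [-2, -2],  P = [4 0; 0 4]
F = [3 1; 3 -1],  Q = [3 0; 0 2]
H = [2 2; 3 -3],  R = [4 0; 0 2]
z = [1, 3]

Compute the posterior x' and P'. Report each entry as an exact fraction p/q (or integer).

x̄ = F·x = [-8, -4]
P̄ = F·P·Fᵀ + Q = [43 32; 32 42]
y = z − H·x̄ = [25, 15]
S = H·P̄·Hᵀ + R = [600 6; 6 191]
K = P̄·Hᵀ·S⁻¹ = [2371/9547 1575/9547; 7112/28641 -1574/9547]
x' = x̄ + K·y = [6524/9547, -7594/28641]
P' = (I − K·H)·P̄ = [2896/9547 1846/9547; 1846/9547 8686/28641]

x' = [6524/9547, -7594/28641]
P' = [2896/9547 1846/9547; 1846/9547 8686/28641]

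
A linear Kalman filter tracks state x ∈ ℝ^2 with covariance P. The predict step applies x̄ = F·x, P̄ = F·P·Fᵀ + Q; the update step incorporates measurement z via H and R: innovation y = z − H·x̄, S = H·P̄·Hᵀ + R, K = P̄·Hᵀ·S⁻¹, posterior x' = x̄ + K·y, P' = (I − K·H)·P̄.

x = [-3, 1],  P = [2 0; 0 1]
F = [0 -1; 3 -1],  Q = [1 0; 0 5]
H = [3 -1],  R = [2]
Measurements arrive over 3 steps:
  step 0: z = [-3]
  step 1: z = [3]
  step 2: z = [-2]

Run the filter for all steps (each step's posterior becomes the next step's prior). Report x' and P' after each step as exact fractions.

step 0: x̄ = F·x = [-1, -10]
step 0: P̄ = F·P·Fᵀ + Q = [2 1; 1 24]
step 0: y = z − H·x̄ = [-10]
step 0: S = H·P̄·Hᵀ + R = [38]
step 0: K = P̄·Hᵀ·S⁻¹ = [5/38; -21/38]
step 0: x' = x̄ + K·y = [-44/19, -85/19]
step 0: P' = (I − K·H)·P̄ = [51/38 143/38; 143/38 471/38]
step 1: x̄ = F·x = [85/19, -47/19]
step 1: P̄ = F·P·Fᵀ + Q = [509/38 21/19; 21/19 131/19]
step 1: y = z − H·x̄ = [-245/19]
step 1: S = H·P̄·Hᵀ + R = [4667/38]
step 1: K = P̄·Hᵀ·S⁻¹ = [1485/4667; -136/4667]
step 1: x' = x̄ + K·y = [1730/4667, -9791/4667]
step 1: P' = (I − K·H)·P̄ = [4481/4667 10473/4667; 10473/4667 31691/4667]
step 2: x̄ = F·x = [9791/4667, 14981/4667]
step 2: P̄ = F·P·Fᵀ + Q = [36358/4667 272/4667; 272/4667 32517/4667]
step 2: y = z − H·x̄ = [-23726/4667]
step 2: S = H·P̄·Hᵀ + R = [367441/4667]
step 2: K = P̄·Hᵀ·S⁻¹ = [108802/367441; -31701/367441]
step 2: x' = x̄ + K·y = [217737/367441, 1340641/367441]
step 2: P' = (I − K·H)·P̄ = [326022/367441 760462/367441; 760462/367441 2344788/367441]

step 0: x' = [-44/19, -85/19], P' = [51/38 143/38; 143/38 471/38]
step 1: x' = [1730/4667, -9791/4667], P' = [4481/4667 10473/4667; 10473/4667 31691/4667]
step 2: x' = [217737/367441, 1340641/367441], P' = [326022/367441 760462/367441; 760462/367441 2344788/367441]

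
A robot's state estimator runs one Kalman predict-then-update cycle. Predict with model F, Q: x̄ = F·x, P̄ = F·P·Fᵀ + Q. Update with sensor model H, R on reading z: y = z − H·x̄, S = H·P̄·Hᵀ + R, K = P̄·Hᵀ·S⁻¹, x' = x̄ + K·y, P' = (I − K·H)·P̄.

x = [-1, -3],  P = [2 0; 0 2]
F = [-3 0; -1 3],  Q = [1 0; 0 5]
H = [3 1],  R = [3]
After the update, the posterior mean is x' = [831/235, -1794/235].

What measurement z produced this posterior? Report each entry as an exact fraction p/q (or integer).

z = [3]

x̄ = F·x = [3, -8]
P̄ = F·P·Fᵀ + Q = [19 6; 6 25]
S = H·P̄·Hᵀ + R = [235]
K = P̄·Hᵀ·S⁻¹ = [63/235; 43/235]
x' − x̄ = [126/235, 86/235] = K·y
y = (KᵀK)⁻¹·Kᵀ·(x' − x̄) = [2]
z = y + H·x̄ = [2] + [1] = [3]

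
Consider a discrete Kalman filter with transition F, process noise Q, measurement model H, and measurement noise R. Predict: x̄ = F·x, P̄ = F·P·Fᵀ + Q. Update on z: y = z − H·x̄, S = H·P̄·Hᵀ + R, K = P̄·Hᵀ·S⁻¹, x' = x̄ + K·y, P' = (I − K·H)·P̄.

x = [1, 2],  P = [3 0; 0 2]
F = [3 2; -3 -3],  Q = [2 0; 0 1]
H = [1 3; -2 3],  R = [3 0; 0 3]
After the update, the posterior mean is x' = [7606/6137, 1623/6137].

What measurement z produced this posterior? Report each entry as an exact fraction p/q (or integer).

x̄ = F·x = [7, -9]
P̄ = F·P·Fᵀ + Q = [37 -39; -39 46]
S = H·P̄·Hᵀ + R = [220 457; 457 1033]
K = P̄·Hᵀ·S⁻¹ = [1549/6137 -1820/6137; 1185/6137 759/6137]
x' − x̄ = [-35353/6137, 56856/6137] = K·y
y = (KᵀK)⁻¹·Kᵀ·(x' − x̄) = [23, 39]
z = y + H·x̄ = [23, 39] + [-20, -41] = [3, -2]

z = [3, -2]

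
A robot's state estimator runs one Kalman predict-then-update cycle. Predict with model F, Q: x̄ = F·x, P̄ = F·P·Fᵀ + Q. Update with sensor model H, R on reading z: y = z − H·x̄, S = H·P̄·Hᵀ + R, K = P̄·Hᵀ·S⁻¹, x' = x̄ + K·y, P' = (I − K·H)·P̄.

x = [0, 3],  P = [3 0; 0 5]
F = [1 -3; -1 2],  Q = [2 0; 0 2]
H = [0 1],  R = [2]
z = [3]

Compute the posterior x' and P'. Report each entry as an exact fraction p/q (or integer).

x' = [-16/3, 29/9]
P' = [29/3 -22/9; -22/9 50/27]

x̄ = F·x = [-9, 6]
P̄ = F·P·Fᵀ + Q = [50 -33; -33 25]
y = z − H·x̄ = [-3]
S = H·P̄·Hᵀ + R = [27]
K = P̄·Hᵀ·S⁻¹ = [-11/9; 25/27]
x' = x̄ + K·y = [-16/3, 29/9]
P' = (I − K·H)·P̄ = [29/3 -22/9; -22/9 50/27]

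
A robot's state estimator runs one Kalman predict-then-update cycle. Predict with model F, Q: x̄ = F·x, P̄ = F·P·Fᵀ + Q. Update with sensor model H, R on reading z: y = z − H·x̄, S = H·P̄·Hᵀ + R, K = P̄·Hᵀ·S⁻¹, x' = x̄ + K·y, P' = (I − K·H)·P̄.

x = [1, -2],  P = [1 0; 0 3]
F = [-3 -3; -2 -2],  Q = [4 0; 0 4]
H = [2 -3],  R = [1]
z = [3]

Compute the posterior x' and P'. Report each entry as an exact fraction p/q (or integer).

x̄ = F·x = [3, 2]
P̄ = F·P·Fᵀ + Q = [40 24; 24 20]
y = z − H·x̄ = [3]
S = H·P̄·Hᵀ + R = [53]
K = P̄·Hᵀ·S⁻¹ = [8/53; -12/53]
x' = x̄ + K·y = [183/53, 70/53]
P' = (I − K·H)·P̄ = [2056/53 1368/53; 1368/53 916/53]

x' = [183/53, 70/53]
P' = [2056/53 1368/53; 1368/53 916/53]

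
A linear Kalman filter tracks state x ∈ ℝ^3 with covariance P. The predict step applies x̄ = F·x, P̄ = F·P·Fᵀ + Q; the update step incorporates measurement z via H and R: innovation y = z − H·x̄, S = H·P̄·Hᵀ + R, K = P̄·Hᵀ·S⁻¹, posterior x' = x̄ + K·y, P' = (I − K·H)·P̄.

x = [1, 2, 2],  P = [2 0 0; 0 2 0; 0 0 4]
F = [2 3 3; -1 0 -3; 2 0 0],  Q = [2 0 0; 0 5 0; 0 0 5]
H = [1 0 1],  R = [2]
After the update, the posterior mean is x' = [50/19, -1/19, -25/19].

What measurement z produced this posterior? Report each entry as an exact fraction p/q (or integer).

z = [1]

x̄ = F·x = [14, -7, 2]
P̄ = F·P·Fᵀ + Q = [64 -40 8; -40 43 -4; 8 -4 13]
S = H·P̄·Hᵀ + R = [95]
K = P̄·Hᵀ·S⁻¹ = [72/95; -44/95; 21/95]
x' − x̄ = [-216/19, 132/19, -63/19] = K·y
y = (KᵀK)⁻¹·Kᵀ·(x' − x̄) = [-15]
z = y + H·x̄ = [-15] + [16] = [1]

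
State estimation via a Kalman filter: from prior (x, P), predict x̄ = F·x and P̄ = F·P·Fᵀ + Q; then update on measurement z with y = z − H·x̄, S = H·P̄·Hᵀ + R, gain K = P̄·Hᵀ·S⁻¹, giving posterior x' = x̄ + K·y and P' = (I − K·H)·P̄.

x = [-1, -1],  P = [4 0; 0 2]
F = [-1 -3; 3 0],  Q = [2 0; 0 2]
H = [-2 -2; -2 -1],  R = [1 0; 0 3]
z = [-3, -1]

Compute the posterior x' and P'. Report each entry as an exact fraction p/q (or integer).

x̄ = F·x = [4, -3]
P̄ = F·P·Fᵀ + Q = [24 -12; -12 38]
y = z − H·x̄ = [-1, 4]
S = H·P̄·Hᵀ + R = [153 100; 100 89]
K = P̄·Hᵀ·S⁻¹ = [1464/3617 -3108/3617; -3228/3617 3058/3617]
x' = x̄ + K·y = [572/3617, 4609/3617]
P' = (I − K·H)·P̄ = [10056/3617 -10788/3617; -10788/3617 12402/3617]

x' = [572/3617, 4609/3617]
P' = [10056/3617 -10788/3617; -10788/3617 12402/3617]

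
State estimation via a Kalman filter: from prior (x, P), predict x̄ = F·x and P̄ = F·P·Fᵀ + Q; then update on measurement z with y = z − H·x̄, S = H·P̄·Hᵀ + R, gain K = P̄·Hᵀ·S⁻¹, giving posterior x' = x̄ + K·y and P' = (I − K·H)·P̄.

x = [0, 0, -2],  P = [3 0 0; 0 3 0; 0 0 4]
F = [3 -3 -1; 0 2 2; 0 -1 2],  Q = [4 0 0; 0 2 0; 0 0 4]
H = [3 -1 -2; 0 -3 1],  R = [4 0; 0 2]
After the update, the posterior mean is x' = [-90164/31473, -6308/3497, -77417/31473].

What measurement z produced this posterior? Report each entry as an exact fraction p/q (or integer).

z = [-2, 3]

x̄ = F·x = [2, -4, -4]
P̄ = F·P·Fᵀ + Q = [62 -26 1; -26 30 10; 1 10 23]
S = H·P̄·Hᵀ + R = [868 331; 331 235]
K = P̄·Hᵀ·S⁻¹ = [23201/94419 -938/94419; -400/10491 -3008/10491; -10138/94419 11467/94419]
x' − x̄ = [-153110/31473, 7680/3497, 48475/31473] = K·y
y = (KᵀK)⁻¹·Kᵀ·(x' − x̄) = [-20, -5]
z = y + H·x̄ = [-20, -5] + [18, 8] = [-2, 3]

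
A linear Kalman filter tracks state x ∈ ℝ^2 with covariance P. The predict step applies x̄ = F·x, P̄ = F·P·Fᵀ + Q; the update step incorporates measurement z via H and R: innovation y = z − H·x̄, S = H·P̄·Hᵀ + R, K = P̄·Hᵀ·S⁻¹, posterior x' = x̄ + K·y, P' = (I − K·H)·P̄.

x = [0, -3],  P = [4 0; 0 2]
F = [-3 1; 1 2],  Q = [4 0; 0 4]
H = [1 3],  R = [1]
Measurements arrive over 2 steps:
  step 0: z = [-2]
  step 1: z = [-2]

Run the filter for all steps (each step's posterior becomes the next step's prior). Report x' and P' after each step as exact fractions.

step 0: x' = [-75/139, -74/139], P' = [5514/139 -1832/139; -1832/139 624/139]
step 1: x' = [22867/7255, -2495/1451], P' = [2579206/36275 -169054/7255; -169054/7255 11238/1451]

step 0: x̄ = F·x = [-3, -6]
step 0: P̄ = F·P·Fᵀ + Q = [42 -8; -8 16]
step 0: y = z − H·x̄ = [19]
step 0: S = H·P̄·Hᵀ + R = [139]
step 0: K = P̄·Hᵀ·S⁻¹ = [18/139; 40/139]
step 0: x' = x̄ + K·y = [-75/139, -74/139]
step 0: P' = (I − K·H)·P̄ = [5514/139 -1832/139; -1832/139 624/139]
step 1: x̄ = F·x = [151/139, -223/139]
step 1: P̄ = F·P·Fᵀ + Q = [61798/139 -6134/139; -6134/139 1238/139]
step 1: y = z − H·x̄ = [240/139]
step 1: S = H·P̄·Hᵀ + R = [36275/139]
step 1: K = P̄·Hᵀ·S⁻¹ = [43396/36275; -484/7255]
step 1: x' = x̄ + K·y = [22867/7255, -2495/1451]
step 1: P' = (I − K·H)·P̄ = [2579206/36275 -169054/7255; -169054/7255 11238/1451]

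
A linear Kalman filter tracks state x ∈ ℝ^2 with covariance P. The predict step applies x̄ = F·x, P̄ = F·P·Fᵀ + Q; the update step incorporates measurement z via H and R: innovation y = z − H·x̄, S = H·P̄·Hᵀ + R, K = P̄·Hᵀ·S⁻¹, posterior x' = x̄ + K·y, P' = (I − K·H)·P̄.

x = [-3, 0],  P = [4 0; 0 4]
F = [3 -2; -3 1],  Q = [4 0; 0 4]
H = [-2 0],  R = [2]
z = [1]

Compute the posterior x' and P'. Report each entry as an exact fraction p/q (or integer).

x̄ = F·x = [-9, 9]
P̄ = F·P·Fᵀ + Q = [56 -44; -44 44]
y = z − H·x̄ = [-17]
S = H·P̄·Hᵀ + R = [226]
K = P̄·Hᵀ·S⁻¹ = [-56/113; 44/113]
x' = x̄ + K·y = [-65/113, 269/113]
P' = (I − K·H)·P̄ = [56/113 -44/113; -44/113 1100/113]

x' = [-65/113, 269/113]
P' = [56/113 -44/113; -44/113 1100/113]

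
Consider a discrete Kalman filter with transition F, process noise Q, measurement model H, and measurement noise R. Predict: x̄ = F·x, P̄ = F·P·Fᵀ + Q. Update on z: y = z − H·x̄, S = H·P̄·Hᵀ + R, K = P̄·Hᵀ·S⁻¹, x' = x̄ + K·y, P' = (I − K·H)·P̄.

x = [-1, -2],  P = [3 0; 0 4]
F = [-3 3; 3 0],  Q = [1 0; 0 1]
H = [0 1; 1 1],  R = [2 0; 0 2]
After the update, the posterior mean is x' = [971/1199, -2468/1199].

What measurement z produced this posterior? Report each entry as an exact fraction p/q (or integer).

x̄ = F·x = [-3, -3]
P̄ = F·P·Fᵀ + Q = [64 -27; -27 28]
S = H·P̄·Hᵀ + R = [30 1; 1 40]
K = P̄·Hᵀ·S⁻¹ = [-1117/1199 1137/1199; 1119/1199 2/1199]
x' − x̄ = [4568/1199, 1129/1199] = K·y
y = (KᵀK)⁻¹·Kᵀ·(x' − x̄) = [1, 5]
z = y + H·x̄ = [1, 5] + [-3, -6] = [-2, -1]

z = [-2, -1]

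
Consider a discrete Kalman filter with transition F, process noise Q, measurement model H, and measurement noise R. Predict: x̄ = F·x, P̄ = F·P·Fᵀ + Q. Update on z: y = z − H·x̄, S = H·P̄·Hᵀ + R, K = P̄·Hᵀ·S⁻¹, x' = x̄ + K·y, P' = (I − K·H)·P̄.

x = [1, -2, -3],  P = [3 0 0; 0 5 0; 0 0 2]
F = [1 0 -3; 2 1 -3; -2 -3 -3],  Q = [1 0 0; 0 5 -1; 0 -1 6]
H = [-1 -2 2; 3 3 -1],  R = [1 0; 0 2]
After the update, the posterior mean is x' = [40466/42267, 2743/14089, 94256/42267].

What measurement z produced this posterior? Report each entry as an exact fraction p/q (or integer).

z = [3, 1]

x̄ = F·x = [10, 9, 13]
P̄ = F·P·Fᵀ + Q = [22 24 12; 24 40 -10; 12 -10 81]
S = H·P̄·Hᵀ + R = [635 -680; -680 1061]
K = P̄·Hᵀ·S⁻¹ = [36874/211335 9746/42267; 1932/70445 2930/14089; 25874/42267 13595/42267]
x' − x̄ = [-382204/42267, -124058/14089, -455215/42267] = K·y
y = (KᵀK)⁻¹·Kᵀ·(x' − x̄) = [5, -43]
z = y + H·x̄ = [5, -43] + [-2, 44] = [3, 1]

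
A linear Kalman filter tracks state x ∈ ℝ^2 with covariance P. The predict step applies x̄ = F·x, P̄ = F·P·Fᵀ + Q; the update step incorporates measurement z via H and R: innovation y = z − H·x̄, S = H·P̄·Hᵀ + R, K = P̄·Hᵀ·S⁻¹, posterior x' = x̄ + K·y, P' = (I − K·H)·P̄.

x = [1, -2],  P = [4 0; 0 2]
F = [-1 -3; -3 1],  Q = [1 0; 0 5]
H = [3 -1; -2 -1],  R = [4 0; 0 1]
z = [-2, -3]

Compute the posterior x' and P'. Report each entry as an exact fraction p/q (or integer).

x̄ = F·x = [5, -5]
P̄ = F·P·Fᵀ + Q = [23 6; 6 43]
y = z − H·x̄ = [-22, 2]
S = H·P̄·Hᵀ + R = [218 -101; -101 160]
K = P̄·Hᵀ·S⁻¹ = [4828/24679 -4973/24679; -9555/24679 -14515/24679]
x' = x̄ + K·y = [7233/24679, 57785/24679]
P' = (I − K·H)·P̄ = [4857/24679 -4741/24679; -4741/24679 23997/24679]

x' = [7233/24679, 57785/24679]
P' = [4857/24679 -4741/24679; -4741/24679 23997/24679]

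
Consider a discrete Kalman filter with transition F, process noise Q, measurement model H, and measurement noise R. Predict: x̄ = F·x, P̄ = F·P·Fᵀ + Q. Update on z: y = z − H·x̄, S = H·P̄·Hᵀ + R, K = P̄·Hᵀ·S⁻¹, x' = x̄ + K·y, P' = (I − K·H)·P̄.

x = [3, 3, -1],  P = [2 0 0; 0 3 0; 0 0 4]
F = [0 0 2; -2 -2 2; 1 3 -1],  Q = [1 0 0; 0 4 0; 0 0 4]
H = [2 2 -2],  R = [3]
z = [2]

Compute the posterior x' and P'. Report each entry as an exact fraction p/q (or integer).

x̄ = F·x = [-2, -14, 13]
P̄ = F·P·Fᵀ + Q = [17 16 -8; 16 40 -30; -8 -30 37]
y = z − H·x̄ = [60]
S = H·P̄·Hᵀ + R = [811]
K = P̄·Hᵀ·S⁻¹ = [82/811; 172/811; -150/811]
x' = x̄ + K·y = [3298/811, -1034/811, 1543/811]
P' = (I − K·H)·P̄ = [7063/811 -1128/811 5812/811; -1128/811 2856/811 1470/811; 5812/811 1470/811 7507/811]

x' = [3298/811, -1034/811, 1543/811]
P' = [7063/811 -1128/811 5812/811; -1128/811 2856/811 1470/811; 5812/811 1470/811 7507/811]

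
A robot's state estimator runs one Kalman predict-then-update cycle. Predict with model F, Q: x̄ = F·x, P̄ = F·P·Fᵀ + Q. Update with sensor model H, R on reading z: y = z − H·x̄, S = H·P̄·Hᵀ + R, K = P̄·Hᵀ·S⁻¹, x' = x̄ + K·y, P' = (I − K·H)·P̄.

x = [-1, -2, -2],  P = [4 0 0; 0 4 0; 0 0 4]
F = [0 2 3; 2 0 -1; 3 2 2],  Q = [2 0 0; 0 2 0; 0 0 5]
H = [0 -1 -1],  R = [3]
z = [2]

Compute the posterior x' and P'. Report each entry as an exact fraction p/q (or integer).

x̄ = F·x = [-10, 0, -11]
P̄ = F·P·Fᵀ + Q = [54 -12 40; -12 22 16; 40 16 73]
y = z − H·x̄ = [-9]
S = H·P̄·Hᵀ + R = [130]
K = P̄·Hᵀ·S⁻¹ = [-14/65; -19/65; -89/130]
x' = x̄ + K·y = [-524/65, 171/65, -629/130]
P' = (I − K·H)·P̄ = [3118/65 -1312/65 1354/65; -1312/65 708/65 -651/65; 1354/65 -651/65 1569/130]

x' = [-524/65, 171/65, -629/130]
P' = [3118/65 -1312/65 1354/65; -1312/65 708/65 -651/65; 1354/65 -651/65 1569/130]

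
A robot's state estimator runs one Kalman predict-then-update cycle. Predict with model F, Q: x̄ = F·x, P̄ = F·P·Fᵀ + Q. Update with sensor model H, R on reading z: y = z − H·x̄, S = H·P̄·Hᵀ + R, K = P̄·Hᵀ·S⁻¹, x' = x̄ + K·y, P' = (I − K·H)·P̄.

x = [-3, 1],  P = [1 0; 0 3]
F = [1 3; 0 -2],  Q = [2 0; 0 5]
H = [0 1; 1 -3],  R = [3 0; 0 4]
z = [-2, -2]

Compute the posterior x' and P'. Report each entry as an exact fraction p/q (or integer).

x̄ = F·x = [0, -2]
P̄ = F·P·Fᵀ + Q = [30 -18; -18 17]
y = z − H·x̄ = [0, -8]
S = H·P̄·Hᵀ + R = [20 -69; -69 295]
K = P̄·Hᵀ·S⁻¹ = [486/1139 438/1139; 254/1139 -207/1139]
x' = x̄ + K·y = [-3504/1139, -622/1139]
P' = (I − K·H)·P̄ = [6126/1139 1458/1139; 1458/1139 762/1139]

x' = [-3504/1139, -622/1139]
P' = [6126/1139 1458/1139; 1458/1139 762/1139]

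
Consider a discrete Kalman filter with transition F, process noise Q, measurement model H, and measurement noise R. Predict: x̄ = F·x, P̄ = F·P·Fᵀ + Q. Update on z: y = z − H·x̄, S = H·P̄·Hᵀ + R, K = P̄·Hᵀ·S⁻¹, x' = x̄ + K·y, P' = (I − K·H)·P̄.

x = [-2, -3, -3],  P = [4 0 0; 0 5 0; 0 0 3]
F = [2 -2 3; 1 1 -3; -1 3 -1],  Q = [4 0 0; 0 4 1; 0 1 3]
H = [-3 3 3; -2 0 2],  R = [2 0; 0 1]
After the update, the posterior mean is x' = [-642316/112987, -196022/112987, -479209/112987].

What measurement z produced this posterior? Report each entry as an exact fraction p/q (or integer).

x̄ = F·x = [-7, 4, -4]
P̄ = F·P·Fᵀ + Q = [67 -29 -47; -29 40 21; -47 21 55]
S = H·P̄·Hᵀ + R = [3206 1596; 1596 865]
K = P̄·Hᵀ·S⁻¹ = [-7197/225974 -3306/16141; 36975/112987 -7880/16141; -6399/225974 4650/16141]
x' − x̄ = [148593/112987, -647970/112987, -27261/112987] = K·y
y = (KᵀK)⁻¹·Kᵀ·(x' − x̄) = [-22, -3]
z = y + H·x̄ = [-22, -3] + [21, 6] = [-1, 3]

z = [-1, 3]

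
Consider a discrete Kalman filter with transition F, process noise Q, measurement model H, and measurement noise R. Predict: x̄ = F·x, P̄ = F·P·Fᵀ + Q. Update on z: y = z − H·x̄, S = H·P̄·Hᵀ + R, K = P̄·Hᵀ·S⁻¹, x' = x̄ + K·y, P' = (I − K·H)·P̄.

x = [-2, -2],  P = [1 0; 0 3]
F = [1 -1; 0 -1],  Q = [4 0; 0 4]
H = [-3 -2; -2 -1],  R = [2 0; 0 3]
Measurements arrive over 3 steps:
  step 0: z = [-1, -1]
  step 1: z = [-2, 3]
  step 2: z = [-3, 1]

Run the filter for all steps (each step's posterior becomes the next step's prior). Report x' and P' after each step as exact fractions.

step 0: x̄ = F·x = [0, 2]
step 0: P̄ = F·P·Fᵀ + Q = [8 3; 3 7]
step 0: y = z − H·x̄ = [3, 1]
step 0: S = H·P̄·Hᵀ + R = [138 83; 83 54]
step 0: K = P̄·Hᵀ·S⁻¹ = [-43/563 -132/563; -163/563 115/563]
step 0: x' = x̄ + K·y = [-261/563, 752/563]
step 0: P' = (I − K·H)·P̄ = [706/563 -1016/563; -1016/563 1687/563]
step 1: x̄ = F·x = [-1013/563, -752/563]
step 1: P̄ = F·P·Fᵀ + Q = [6677/563 2703/563; 2703/563 3939/563]
step 1: y = z − H·x̄ = [-5669/563, -1089/563]
step 1: S = H·P̄·Hᵀ + R = [109411/563 66861/563; 66861/563 43148/563]
step 1: K = P̄·Hᵀ·S⁻¹ = [-1851/19343 -4330/19343; -5019/19343 156/841]
step 1: x' = x̄ + K·y = [-7790/19343, 17761/19343]
step 1: P' = (I − K·H)·P̄ = [22278/19343 -31566/19343; -31566/19343 52368/19343]
step 2: x̄ = F·x = [-25551/19343, -17761/19343]
step 2: P̄ = F·P·Fᵀ + Q = [215150/19343 83934/19343; 83934/19343 129740/19343]
step 2: y = z − H·x̄ = [-170204/19343, -49520/19343]
step 2: S = H·P̄·Hᵀ + R = [3501204/19343 2137918/19343; 2137918/19343 1384105/19343]
step 2: K = P̄·Hᵀ·S⁻¹ = [-15652429/163698328 -18320733/81849164; -42453313/163698328 15188071/81849164]
step 2: x' = x̄ + K·y = [3824839/40924582, 36370407/40924582]
step 2: P' = (I − K·H)·P̄ = [94271969/81849164 -133581739/81849164; -133581739/81849164 221599265/81849164]

step 0: x' = [-261/563, 752/563], P' = [706/563 -1016/563; -1016/563 1687/563]
step 1: x' = [-7790/19343, 17761/19343], P' = [22278/19343 -31566/19343; -31566/19343 52368/19343]
step 2: x' = [3824839/40924582, 36370407/40924582], P' = [94271969/81849164 -133581739/81849164; -133581739/81849164 221599265/81849164]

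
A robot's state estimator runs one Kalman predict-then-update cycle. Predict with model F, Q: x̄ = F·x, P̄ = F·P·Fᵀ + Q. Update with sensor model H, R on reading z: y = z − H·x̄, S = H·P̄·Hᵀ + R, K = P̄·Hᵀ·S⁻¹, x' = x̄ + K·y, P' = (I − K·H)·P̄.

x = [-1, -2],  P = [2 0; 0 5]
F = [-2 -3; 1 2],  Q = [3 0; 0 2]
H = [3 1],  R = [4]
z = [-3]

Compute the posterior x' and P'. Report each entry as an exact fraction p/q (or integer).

x' = [-81/82, 19/82]
P' = [103/82 -175/82; -175/82 447/82]

x̄ = F·x = [8, -5]
P̄ = F·P·Fᵀ + Q = [56 -34; -34 24]
y = z − H·x̄ = [-22]
S = H·P̄·Hᵀ + R = [328]
K = P̄·Hᵀ·S⁻¹ = [67/164; -39/164]
x' = x̄ + K·y = [-81/82, 19/82]
P' = (I − K·H)·P̄ = [103/82 -175/82; -175/82 447/82]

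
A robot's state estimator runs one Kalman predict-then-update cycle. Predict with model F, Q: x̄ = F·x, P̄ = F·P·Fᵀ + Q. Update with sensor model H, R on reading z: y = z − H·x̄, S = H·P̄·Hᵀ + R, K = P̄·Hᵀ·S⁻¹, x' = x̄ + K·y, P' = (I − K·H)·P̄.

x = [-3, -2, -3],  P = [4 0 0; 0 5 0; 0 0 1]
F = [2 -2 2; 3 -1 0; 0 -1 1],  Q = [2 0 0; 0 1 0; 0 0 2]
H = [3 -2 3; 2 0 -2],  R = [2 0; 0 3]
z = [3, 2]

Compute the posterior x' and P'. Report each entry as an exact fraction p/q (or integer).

x̄ = F·x = [-8, -7, -1]
P̄ = F·P·Fᵀ + Q = [42 34 12; 34 42 5; 12 5 8]
y = z − H·x̄ = [16, 16]
S = H·P̄·Hᵀ + R = [368 88; 88 107]
K = P̄·Hᵀ·S⁻¹ = [2389/15816 863/1977; -1573/31632 2305/3954; 2323/15816 -91/1977]
x' = x̄ + K·y = [2770/1977, 3028/1977, 1213/1977]
P' = (I − K·H)·P̄ = [12733/7908 58475/15816 7555/7908; 58475/15816 310933/31632 44645/15816; 7555/7908 44645/15816 8101/7908]

x' = [2770/1977, 3028/1977, 1213/1977]
P' = [12733/7908 58475/15816 7555/7908; 58475/15816 310933/31632 44645/15816; 7555/7908 44645/15816 8101/7908]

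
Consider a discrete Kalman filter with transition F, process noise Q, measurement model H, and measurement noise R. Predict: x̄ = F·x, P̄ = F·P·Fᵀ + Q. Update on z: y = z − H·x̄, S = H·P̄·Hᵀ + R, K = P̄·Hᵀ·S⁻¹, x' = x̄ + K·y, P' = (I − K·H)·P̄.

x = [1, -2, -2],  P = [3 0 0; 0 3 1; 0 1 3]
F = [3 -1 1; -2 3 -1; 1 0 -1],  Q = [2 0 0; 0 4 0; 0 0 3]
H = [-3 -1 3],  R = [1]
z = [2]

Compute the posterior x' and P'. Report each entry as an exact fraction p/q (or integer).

x̄ = F·x = [3, -6, 3]
P̄ = F·P·Fᵀ + Q = [33 -26 7; -26 40 -6; 7 -6 9]
y = z − H·x̄ = [-4]
S = H·P̄·Hᵀ + R = [173]
K = P̄·Hᵀ·S⁻¹ = [-52/173; 20/173; 12/173]
x' = x̄ + K·y = [727/173, -1118/173, 471/173]
P' = (I − K·H)·P̄ = [3005/173 -3458/173 1835/173; -3458/173 6520/173 -1278/173; 1835/173 -1278/173 1413/173]

x' = [727/173, -1118/173, 471/173]
P' = [3005/173 -3458/173 1835/173; -3458/173 6520/173 -1278/173; 1835/173 -1278/173 1413/173]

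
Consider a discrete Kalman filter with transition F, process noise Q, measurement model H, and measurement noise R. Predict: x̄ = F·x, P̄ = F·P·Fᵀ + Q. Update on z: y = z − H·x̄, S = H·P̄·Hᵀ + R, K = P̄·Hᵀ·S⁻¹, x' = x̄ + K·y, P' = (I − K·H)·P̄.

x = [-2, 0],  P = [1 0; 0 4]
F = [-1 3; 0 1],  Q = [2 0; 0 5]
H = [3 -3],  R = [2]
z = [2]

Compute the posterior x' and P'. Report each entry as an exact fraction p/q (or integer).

x̄ = F·x = [2, 0]
P̄ = F·P·Fᵀ + Q = [39 12; 12 9]
y = z − H·x̄ = [-4]
S = H·P̄·Hᵀ + R = [218]
K = P̄·Hᵀ·S⁻¹ = [81/218; 9/218]
x' = x̄ + K·y = [56/109, -18/109]
P' = (I − K·H)·P̄ = [1941/218 1887/218; 1887/218 1881/218]

x' = [56/109, -18/109]
P' = [1941/218 1887/218; 1887/218 1881/218]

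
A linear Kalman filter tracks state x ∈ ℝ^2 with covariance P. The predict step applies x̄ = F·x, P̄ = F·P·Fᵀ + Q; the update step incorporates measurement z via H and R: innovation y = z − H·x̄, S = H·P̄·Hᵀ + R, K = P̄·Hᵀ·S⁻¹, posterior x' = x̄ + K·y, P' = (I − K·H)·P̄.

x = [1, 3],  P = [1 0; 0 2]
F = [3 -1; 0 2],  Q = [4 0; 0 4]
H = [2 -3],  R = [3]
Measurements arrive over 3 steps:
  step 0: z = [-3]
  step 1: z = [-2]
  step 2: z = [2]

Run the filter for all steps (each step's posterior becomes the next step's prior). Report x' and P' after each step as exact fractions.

step 0: x' = [210/73, 218/73], P' = [507/73 324/73; 324/73 692/219]
step 1: x' = [125824/17777, 96748/17777], P' = [626631/17777 412248/17777; 412248/17777 276868/17777]
step 2: x' = [10143352/560065, 6407056/560065], P' = [80514651/560065 53253408/560065; 53253408/560065 106203052/1680195]

step 0: x̄ = F·x = [0, 6]
step 0: P̄ = F·P·Fᵀ + Q = [15 -4; -4 12]
step 0: y = z − H·x̄ = [15]
step 0: S = H·P̄·Hᵀ + R = [219]
step 0: K = P̄·Hᵀ·S⁻¹ = [14/73; -44/219]
step 0: x' = x̄ + K·y = [210/73, 218/73]
step 0: P' = (I − K·H)·P̄ = [507/73 324/73; 324/73 692/219]
step 1: x̄ = F·x = [412/73, 436/73]
step 1: P̄ = F·P·Fᵀ + Q = [9425/219 4448/219; 4448/219 3644/219]
step 1: y = z − H·x̄ = [338/73]
step 1: S = H·P̄·Hᵀ + R = [17777/219]
step 1: K = P̄·Hᵀ·S⁻¹ = [5506/17777; -2036/17777]
step 1: x' = x̄ + K·y = [125824/17777, 96748/17777]
step 1: P' = (I − K·H)·P̄ = [626631/17777 412248/17777; 412248/17777 276868/17777]
step 2: x̄ = F·x = [280724/17777, 193496/17777]
step 2: P̄ = F·P·Fᵀ + Q = [3514167/17777 1919752/17777; 1919752/17777 1178580/17777]
step 2: y = z − H·x̄ = [54594/17777]
step 2: S = H·P̄·Hᵀ + R = [1680195/17777]
step 2: K = P̄·Hᵀ·S⁻¹ = [423026/560065; 303764/1680195]
step 2: x' = x̄ + K·y = [10143352/560065, 6407056/560065]
step 2: P' = (I − K·H)·P̄ = [80514651/560065 53253408/560065; 53253408/560065 106203052/1680195]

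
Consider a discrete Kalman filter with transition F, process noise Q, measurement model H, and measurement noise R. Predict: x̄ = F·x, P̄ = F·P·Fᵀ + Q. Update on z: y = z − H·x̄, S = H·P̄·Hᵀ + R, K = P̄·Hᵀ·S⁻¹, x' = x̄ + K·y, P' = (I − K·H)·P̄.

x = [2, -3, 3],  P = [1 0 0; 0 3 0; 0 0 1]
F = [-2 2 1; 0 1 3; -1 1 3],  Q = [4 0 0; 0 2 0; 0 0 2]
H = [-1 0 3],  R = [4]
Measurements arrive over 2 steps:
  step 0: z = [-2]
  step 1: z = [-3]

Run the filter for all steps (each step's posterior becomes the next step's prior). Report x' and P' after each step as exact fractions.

step 0: x' = [-455/47, -3/94, -169/47], P' = [915/47 261/47 313/47; 261/47 587/94 105/47; 313/47 105/47 127/47]
step 1: x' = [167643/13417, -38901/13417, 40444/13417], P' = [560469/13417 -11702/13417 183263/13417; -11702/13417 154332/13417 4890/13417; 183263/13417 4890/13417 65697/13417]

step 0: x̄ = F·x = [-7, 6, 4]
step 0: P̄ = F·P·Fᵀ + Q = [21 9 11; 9 14 12; 11 12 15]
step 0: y = z − H·x̄ = [-21]
step 0: S = H·P̄·Hᵀ + R = [94]
step 0: K = P̄·Hᵀ·S⁻¹ = [6/47; 27/94; 17/47]
step 0: x' = x̄ + K·y = [-455/47, -3/94, -169/47]
step 0: P' = (I − K·H)·P̄ = [915/47 261/47 313/47; 261/47 587/94 105/47; 313/47 105/47 127/47]
step 1: x̄ = F·x = [738/47, -1017/94, -107/94]
step 1: P̄ = F·P·Fᵀ + Q = [2229/47 -697/47 298/47; -697/47 4321/94 1733/94; 298/47 1733/94 1351/94]
step 1: y = z − H·x̄ = [1515/94]
step 1: S = H·P̄·Hᵀ + R = [13417/94]
step 1: K = P̄·Hᵀ·S⁻¹ = [-2670/13417; 6593/13417; 3457/13417]
step 1: x' = x̄ + K·y = [167643/13417, -38901/13417, 40444/13417]
step 1: P' = (I − K·H)·P̄ = [560469/13417 -11702/13417 183263/13417; -11702/13417 154332/13417 4890/13417; 183263/13417 4890/13417 65697/13417]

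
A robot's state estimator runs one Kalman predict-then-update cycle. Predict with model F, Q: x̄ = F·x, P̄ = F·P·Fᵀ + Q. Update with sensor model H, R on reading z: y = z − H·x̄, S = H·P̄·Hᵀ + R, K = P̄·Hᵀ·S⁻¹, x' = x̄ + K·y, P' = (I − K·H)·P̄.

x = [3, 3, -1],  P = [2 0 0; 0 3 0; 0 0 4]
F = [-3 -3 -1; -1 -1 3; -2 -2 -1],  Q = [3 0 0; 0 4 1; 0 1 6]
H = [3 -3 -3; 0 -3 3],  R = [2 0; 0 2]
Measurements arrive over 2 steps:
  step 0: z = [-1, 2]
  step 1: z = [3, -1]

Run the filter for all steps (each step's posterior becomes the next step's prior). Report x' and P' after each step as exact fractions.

step 0: x̄ = F·x = [-17, -9, -11]
step 0: P̄ = F·P·Fᵀ + Q = [52 3 34; 3 45 -1; 34 -1 30]
step 0: y = z − H·x̄ = [-10, 8]
step 0: S = H·P̄·Hᵀ + R = [461 414; 414 695]
step 0: K = P̄·Hᵀ·S⁻¹ = [-7227/148999 24243/148999; -28353/148999 -12696/148999; -28077/148999 36663/148999]
step 0: x' = x̄ + K·y = [-2266769/148999, -1159029/148999, -1064915/148999]
step 0: P' = (I − K·H)·P̄ = [5818564/148999 2903610/148999 2919772/148999; 2903610/148999 1465488/148999 1457024/148999; 2919772/148999 1457024/148999 1481466/148999]
step 1: x̄ = F·x = [11342309/148999, 231053/148999, 7916511/148999]
step 1: P̄ = F·P·Fᵀ + Q = [146010687/148999 -184950/148999 101913078/148999; -184950/148999 759686/148999 3165/148999; 101913078/148999 3165/148999 72247732/148999]
step 1: y = z − H·x̄ = [-9137238/148999, -23205373/148999]
step 1: S = H·P̄·Hᵀ + R = [140411609/148999 275489838/148999; 275489838/148999 657307790/148999]
step 1: K = P̄·Hᵀ·S⁻¹ = [9868876281/55030549067 1654389045/4233119159; -4173683712/55030549067 239885781/8466238318; -4081853766/55030549067 3054764625/8466238318]
step 1: x' = x̄ + K·y = [234363500380/55030549067, 196884022055/110061098134, 163512839535/110061098134]
step 1: P' = (I − K·H)·P̄ = [916157049348/55030549067 447619880052/55030549067 461957918442/55030549067; 447619880052/55030549067 449362830809/110061098134 451441840911/110061098134; 461957918442/55030549067 451441840911/110061098134 477916467661/110061098134]

step 0: x' = [-2266769/148999, -1159029/148999, -1064915/148999], P' = [5818564/148999 2903610/148999 2919772/148999; 2903610/148999 1465488/148999 1457024/148999; 2919772/148999 1457024/148999 1481466/148999]
step 1: x' = [234363500380/55030549067, 196884022055/110061098134, 163512839535/110061098134], P' = [916157049348/55030549067 447619880052/55030549067 461957918442/55030549067; 447619880052/55030549067 449362830809/110061098134 451441840911/110061098134; 461957918442/55030549067 451441840911/110061098134 477916467661/110061098134]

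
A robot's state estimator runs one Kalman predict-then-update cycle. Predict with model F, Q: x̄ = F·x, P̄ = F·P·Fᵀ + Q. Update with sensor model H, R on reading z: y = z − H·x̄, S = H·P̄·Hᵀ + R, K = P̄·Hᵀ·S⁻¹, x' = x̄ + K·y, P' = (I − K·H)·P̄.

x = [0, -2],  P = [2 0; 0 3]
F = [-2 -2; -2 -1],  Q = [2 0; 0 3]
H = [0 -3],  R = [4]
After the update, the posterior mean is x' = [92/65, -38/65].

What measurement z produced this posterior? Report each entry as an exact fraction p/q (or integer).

x̄ = F·x = [4, 2]
P̄ = F·P·Fᵀ + Q = [22 14; 14 14]
S = H·P̄·Hᵀ + R = [130]
K = P̄·Hᵀ·S⁻¹ = [-21/65; -21/65]
x' − x̄ = [-168/65, -168/65] = K·y
y = (KᵀK)⁻¹·Kᵀ·(x' − x̄) = [8]
z = y + H·x̄ = [8] + [-6] = [2]

z = [2]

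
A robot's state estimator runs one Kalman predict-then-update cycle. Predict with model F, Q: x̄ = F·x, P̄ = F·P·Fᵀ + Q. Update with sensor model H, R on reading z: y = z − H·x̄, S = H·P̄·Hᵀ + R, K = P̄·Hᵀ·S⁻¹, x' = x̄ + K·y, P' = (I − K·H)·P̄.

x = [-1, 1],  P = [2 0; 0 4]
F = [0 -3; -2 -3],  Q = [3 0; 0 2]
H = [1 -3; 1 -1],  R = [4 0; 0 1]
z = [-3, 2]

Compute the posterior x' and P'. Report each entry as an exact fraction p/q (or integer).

x̄ = F·x = [-3, -1]
P̄ = F·P·Fᵀ + Q = [39 36; 36 46]
y = z − H·x̄ = [-3, 4]
S = H·P̄·Hᵀ + R = [241 33; 33 14]
K = P̄·Hᵀ·S⁻¹ = [-213/457 600/457; -1098/2285 956/2285]
x' = x̄ + K·y = [1668/457, 4833/2285]
P' = (I − K·H)·P̄ = [1326/457 726/457; 726/457 2674/2285]

x' = [1668/457, 4833/2285]
P' = [1326/457 726/457; 726/457 2674/2285]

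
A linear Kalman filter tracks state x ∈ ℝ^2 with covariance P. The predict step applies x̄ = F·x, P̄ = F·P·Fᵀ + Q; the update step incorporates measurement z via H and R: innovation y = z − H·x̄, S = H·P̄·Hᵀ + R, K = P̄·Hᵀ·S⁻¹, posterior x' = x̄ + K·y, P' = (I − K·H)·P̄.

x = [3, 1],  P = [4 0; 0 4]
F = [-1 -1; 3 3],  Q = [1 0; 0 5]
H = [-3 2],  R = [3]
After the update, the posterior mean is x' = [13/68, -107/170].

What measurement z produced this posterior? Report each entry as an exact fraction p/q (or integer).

z = [-2]

x̄ = F·x = [-4, 12]
P̄ = F·P·Fᵀ + Q = [9 -24; -24 77]
S = H·P̄·Hᵀ + R = [680]
K = P̄·Hᵀ·S⁻¹ = [-15/136; 113/340]
x' − x̄ = [285/68, -2147/170] = K·y
y = (KᵀK)⁻¹·Kᵀ·(x' − x̄) = [-38]
z = y + H·x̄ = [-38] + [36] = [-2]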